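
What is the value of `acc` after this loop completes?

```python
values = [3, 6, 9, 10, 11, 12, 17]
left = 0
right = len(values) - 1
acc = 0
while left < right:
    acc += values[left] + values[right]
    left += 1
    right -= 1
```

Sum of pairs from ends
`acc` takes the values: 0 → 20 → 38 → 58

Answer: 58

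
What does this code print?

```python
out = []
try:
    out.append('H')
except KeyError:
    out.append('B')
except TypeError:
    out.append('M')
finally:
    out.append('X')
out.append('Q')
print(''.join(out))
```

Execution trace: 'H' (try body, no exception) → 'X' (finally) → 'Q' (after the try/except). Output: HXQ

Answer: HXQ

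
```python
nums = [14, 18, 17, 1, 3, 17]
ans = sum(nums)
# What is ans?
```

Trace:
`nums = [14, 18, 17, 1, 3, 17]` → nums = [14, 18, 17, 1, 3, 17]
`ans = sum(nums)` → ans = 70
So ans = 70

Answer: 70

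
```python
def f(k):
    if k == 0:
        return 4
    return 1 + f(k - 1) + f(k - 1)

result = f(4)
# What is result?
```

f(k) = 1 + 2·f(k-1), f(0)=4. Closed form: (4+1)·2^4 - 1 = 79.

Answer: 79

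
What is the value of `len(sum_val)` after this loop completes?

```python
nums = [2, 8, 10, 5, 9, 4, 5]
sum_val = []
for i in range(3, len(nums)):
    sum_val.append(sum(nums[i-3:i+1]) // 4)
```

Number of 4-element averages
`sum_val` takes the values: [] → [6] → [6, 8] → [6, 8, 7] → [6, 8, 7, 5]
So `len(sum_val)` = 4

Answer: 4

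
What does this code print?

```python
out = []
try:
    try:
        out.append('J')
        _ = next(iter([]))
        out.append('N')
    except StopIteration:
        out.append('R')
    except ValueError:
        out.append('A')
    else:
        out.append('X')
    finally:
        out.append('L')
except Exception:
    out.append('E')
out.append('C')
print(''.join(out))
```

Execution trace: 'J' (inner try body) → 'R' (inner except StopIteration) → 'L' (inner finally) → 'C' (after the try/except). Output: JRLC

Answer: JRLC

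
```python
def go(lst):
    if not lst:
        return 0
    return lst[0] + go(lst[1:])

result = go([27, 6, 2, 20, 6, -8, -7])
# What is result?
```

27 + 6 + 2 + 20 + 6 + (-8) + (-7) + 0 = 46

Answer: 46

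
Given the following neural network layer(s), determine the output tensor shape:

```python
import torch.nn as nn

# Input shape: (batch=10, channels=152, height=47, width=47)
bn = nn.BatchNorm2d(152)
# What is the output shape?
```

Input: (10, 152, 47, 47) -> Output: (10, 152, 47, 47)

Answer: (10, 152, 47, 47)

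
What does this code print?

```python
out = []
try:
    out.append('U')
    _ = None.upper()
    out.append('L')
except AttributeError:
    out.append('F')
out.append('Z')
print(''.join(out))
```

Execution trace: 'U' (try body) → 'F' (except AttributeError) → 'Z' (after the try/except). Output: UFZ

Answer: UFZ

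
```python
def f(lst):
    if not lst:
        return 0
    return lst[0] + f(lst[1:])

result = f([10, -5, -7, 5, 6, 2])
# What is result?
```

10 + (-5) + (-7) + 5 + 6 + 2 + 0 = 11

Answer: 11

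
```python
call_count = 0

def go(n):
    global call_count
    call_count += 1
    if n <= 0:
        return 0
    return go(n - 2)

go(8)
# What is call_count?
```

Linear recursion stepping by 2: 5 calls from n=8 down to ≤0.

Answer: 5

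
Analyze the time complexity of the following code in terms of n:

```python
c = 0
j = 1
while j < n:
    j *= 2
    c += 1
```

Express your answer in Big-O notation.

Each loop level contributes: log n. Multiplying the contributions gives O(log n).

Answer: O(log n)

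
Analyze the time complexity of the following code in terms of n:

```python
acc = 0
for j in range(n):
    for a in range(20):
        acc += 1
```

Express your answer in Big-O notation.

Each loop level contributes: n × 1. Multiplying the contributions gives O(n).

Answer: O(n)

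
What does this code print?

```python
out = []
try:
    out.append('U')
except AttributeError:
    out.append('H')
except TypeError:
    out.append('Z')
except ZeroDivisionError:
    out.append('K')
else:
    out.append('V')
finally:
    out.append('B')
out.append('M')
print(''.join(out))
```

Execution trace: 'U' (try body, no exception) → 'V' (else) → 'B' (finally) → 'M' (after the try/except). Output: UVBM

Answer: UVBM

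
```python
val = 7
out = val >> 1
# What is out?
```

Trace:
`val = 7` → val = 7
`out = val >> 1` → out = 3
So out = 3

Answer: 3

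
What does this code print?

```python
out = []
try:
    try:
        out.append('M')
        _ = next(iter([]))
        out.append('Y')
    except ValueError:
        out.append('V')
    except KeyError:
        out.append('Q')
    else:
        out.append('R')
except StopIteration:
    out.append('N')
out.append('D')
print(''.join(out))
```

Execution trace: 'M' (try body) → 'N' (outer except StopIteration) → 'D' (after the try/except). Output: MND

Answer: MND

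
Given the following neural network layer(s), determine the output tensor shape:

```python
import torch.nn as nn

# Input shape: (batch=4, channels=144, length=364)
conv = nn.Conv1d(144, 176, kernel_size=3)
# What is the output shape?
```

Input: (4, 144, 364) -> Output: (4, 176, 362)

Answer: (4, 176, 362)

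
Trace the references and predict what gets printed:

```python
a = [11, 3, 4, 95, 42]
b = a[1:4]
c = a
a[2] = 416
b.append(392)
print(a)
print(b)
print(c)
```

Key concept: slice vs alias.
Step by step:
`a = [11, 3, 4, 95, 42]` → a = [11, 3, 4, 95, 42]
`b = a[1:4]` → b = [3, 4, 95]
`c = a` → c = [11, 3, 4, 95, 42] (same object as a)
`a[2] = 416` → a = [11, 3, 416, 95, 42] (same object as c); c = [11, 3, 416, 95, 42] (same object as a)
`b.append(392)` → b = [3, 4, 95, 392]
`print(a)` → prints [11, 3, 416, 95, 42]
`print(b)` → prints [3, 4, 95, 392]
`print(c)` → prints [11, 3, 416, 95, 42]

Answer:
[11, 3, 416, 95, 42]
[3, 4, 95, 392]
[11, 3, 416, 95, 42]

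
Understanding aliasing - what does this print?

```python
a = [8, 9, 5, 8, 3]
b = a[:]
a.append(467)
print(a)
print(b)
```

Key concept: slice [:] creates copy.
Step by step:
`a = [8, 9, 5, 8, 3]` → a = [8, 9, 5, 8, 3]
`b = a[:]` → b = [8, 9, 5, 8, 3]
`a.append(467)` → a = [8, 9, 5, 8, 3, 467]
`print(a)` → prints [8, 9, 5, 8, 3, 467]
`print(b)` → prints [8, 9, 5, 8, 3]

Answer:
[8, 9, 5, 8, 3, 467]
[8, 9, 5, 8, 3]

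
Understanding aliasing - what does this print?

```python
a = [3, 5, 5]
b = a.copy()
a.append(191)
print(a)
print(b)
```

Key concept: list.copy() creates independent copy.
Step by step:
`a = [3, 5, 5]` → a = [3, 5, 5]
`b = a.copy()` → b = [3, 5, 5]
`a.append(191)` → a = [3, 5, 5, 191]
`print(a)` → prints [3, 5, 5, 191]
`print(b)` → prints [3, 5, 5]

Answer:
[3, 5, 5, 191]
[3, 5, 5]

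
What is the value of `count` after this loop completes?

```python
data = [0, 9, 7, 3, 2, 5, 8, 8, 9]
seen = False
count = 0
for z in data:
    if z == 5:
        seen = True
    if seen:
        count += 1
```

Count elements after first 5 in [0, 9, 7, 3, 2, 5, 8, 8, 9]
`count` takes the values: 0 → 1 → 2 → 3 → 4

Answer: 4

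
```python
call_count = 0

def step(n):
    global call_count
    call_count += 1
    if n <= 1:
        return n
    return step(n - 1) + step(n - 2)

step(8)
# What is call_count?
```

Calls(n) = 1 + Calls(n-1) + Calls(n-2); Calls(0)=Calls(1)=1. For n=8 this gives 67.

Answer: 67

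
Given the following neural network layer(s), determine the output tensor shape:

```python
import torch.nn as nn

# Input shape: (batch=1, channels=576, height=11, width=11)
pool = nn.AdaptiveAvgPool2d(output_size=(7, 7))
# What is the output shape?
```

Input: (1, 576, 11, 11) -> Output: (1, 576, 7, 7)

Answer: (1, 576, 7, 7)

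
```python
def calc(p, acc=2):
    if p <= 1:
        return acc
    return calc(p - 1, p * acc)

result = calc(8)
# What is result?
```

Accumulator trace (n, acc): (8, 2) -> (7, 16) -> (6, 112) -> (5, 672) -> (4, 3360) -> (3, 13440) -> (2, 40320) -> (1, 80640) -> return 80640

Answer: 80640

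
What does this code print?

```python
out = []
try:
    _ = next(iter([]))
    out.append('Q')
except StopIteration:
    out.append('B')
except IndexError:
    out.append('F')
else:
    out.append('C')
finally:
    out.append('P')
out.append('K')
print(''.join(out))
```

Execution trace: 'B' (except StopIteration) → 'P' (finally) → 'K' (after the try/except). Output: BPK

Answer: BPK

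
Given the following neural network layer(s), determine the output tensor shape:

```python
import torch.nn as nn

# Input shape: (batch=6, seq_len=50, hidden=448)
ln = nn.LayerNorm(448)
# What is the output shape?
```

Input: (6, 50, 448) -> Output: (6, 50, 448)

Answer: (6, 50, 448)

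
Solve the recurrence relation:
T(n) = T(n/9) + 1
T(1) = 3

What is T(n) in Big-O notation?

Each step divides n by 9 and adds 1. After log_9(n) steps we reach T(1)=3. So T(n) = 1·log_9(n) + 3 = O(log n).

Answer: O(log n)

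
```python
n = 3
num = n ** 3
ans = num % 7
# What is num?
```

Trace:
`n = 3` → n = 3
`num = n ** 3` → num = 27
`ans = num % 7` → ans = 6
So num = 27

Answer: 27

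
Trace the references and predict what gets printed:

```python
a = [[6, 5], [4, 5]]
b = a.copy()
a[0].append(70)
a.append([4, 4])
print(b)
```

Key concept: shallow copy with nested lists.
Step by step:
`a = [[6, 5], [4, 5]]` → a = [[6, 5], [4, 5]]
`b = a.copy()` → b = [[6, 5], [4, 5]]
`a[0].append(70)` → a = [[6, 5, 70], [4, 5]]; b = [[6, 5, 70], [4, 5]]
`a.append([4, 4])` → a = [[6, 5, 70], [4, 5], [4, 4]]
`print(b)` → prints [[6, 5, 70], [4, 5]]

Answer: [[6, 5, 70], [4, 5]]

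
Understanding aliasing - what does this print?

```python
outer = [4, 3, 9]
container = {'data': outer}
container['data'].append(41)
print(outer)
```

Key concept: dict holds reference to list.
Step by step:
`outer = [4, 3, 9]` → outer = [4, 3, 9]
`container = {'data': outer}` → container = {'data': [4, 3, 9]}
`container['data'].append(41)` → outer = [4, 3, 9, 41]; container = {'data': [4, 3, 9, 41]}
`print(outer)` → prints [4, 3, 9, 41]

Answer: [4, 3, 9, 41]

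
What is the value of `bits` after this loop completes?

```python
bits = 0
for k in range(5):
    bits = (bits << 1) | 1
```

Build 5 consecutive 1-bits: 0b11111
`bits` takes the values: 0 → 1 → 3 → 7 → 15 → 31

Answer: 31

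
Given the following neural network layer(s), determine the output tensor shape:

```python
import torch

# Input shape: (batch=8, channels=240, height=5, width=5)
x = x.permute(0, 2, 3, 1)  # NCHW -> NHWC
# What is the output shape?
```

Input: (8, 240, 5, 5) -> Output: (8, 5, 5, 240)

Answer: (8, 5, 5, 240)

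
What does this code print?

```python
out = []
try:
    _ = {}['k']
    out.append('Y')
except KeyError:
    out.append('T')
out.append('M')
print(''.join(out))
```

Execution trace: 'T' (except KeyError) → 'M' (after the try/except). Output: TM

Answer: TM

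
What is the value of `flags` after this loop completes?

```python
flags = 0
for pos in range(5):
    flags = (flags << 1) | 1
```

Build 5 consecutive 1-bits: 0b11111
`flags` takes the values: 0 → 1 → 3 → 7 → 15 → 31

Answer: 31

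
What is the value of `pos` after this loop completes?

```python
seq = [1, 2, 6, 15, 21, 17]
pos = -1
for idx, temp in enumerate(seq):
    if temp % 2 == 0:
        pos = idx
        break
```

First even number index in [1, 2, 6, 15, 21, 17]
`pos` takes the values: -1 → 1

Answer: 1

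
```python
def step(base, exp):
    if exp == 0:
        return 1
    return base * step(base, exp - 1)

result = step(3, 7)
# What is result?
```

step(3, 7) = 3 * 3 * 3 * 3 * 3 * 3 * 3 = 2187

Answer: 2187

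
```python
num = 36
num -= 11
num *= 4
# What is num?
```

Trace:
`num = 36` → num = 36
`num -= 11` → num = 25
`num *= 4` → num = 100
So num = 100

Answer: 100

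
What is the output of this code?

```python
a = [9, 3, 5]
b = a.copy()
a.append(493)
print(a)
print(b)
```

Key concept: list.copy() creates independent copy.
Step by step:
`a = [9, 3, 5]` → a = [9, 3, 5]
`b = a.copy()` → b = [9, 3, 5]
`a.append(493)` → a = [9, 3, 5, 493]
`print(a)` → prints [9, 3, 5, 493]
`print(b)` → prints [9, 3, 5]

Answer:
[9, 3, 5, 493]
[9, 3, 5]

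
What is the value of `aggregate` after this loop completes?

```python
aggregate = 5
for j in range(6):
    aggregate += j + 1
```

Start at 5, add 1 to 6 = 26
`aggregate` takes the values: 5 → 6 → 8 → 11 → 15 → 20 → 26

Answer: 26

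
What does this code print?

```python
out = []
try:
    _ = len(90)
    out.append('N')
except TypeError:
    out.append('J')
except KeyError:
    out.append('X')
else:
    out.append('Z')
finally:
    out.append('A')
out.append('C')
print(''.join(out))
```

Execution trace: 'J' (except TypeError) → 'A' (finally) → 'C' (after the try/except). Output: JAC

Answer: JAC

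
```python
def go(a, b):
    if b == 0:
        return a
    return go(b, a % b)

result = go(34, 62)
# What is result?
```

go(34, 62) -> go(62, 34) -> go(34, 28) -> go(28, 6) -> go(6, 4) -> go(4, 2) -> go(2, 0) -> 2

Answer: 2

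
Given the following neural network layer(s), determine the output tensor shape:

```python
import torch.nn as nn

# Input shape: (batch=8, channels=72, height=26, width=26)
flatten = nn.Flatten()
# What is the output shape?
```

Input: (8, 72, 26, 26) -> Output: (8, 48672)

Answer: (8, 48672)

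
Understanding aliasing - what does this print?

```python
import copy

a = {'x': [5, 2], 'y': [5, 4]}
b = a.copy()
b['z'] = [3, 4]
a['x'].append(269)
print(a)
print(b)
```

Key concept: shallow copy of dict with mutable values.
Step by step:
`a = {'x': [5, 2], 'y': [5, 4]}` → a = {'x': [5, 2], 'y': [5, 4]}
`b = a.copy()` → b = {'x': [5, 2], 'y': [5, 4]}
`b['z'] = [3, 4]` → b = {'x': [5, 2], 'y': [5, 4], 'z': [3, 4]}
`a['x'].append(269)` → a = {'x': [5, 2, 269], 'y': [5, 4]}; b = {'x': [5, 2, 269], 'y': [5, 4], 'z': [3, 4]}
`print(a)` → prints {'x': [5, 2, 269], 'y': [5, 4]}
`print(b)` → prints {'x': [5, 2, 269], 'y': [5, 4], 'z': [3, 4]}

Answer:
{'x': [5, 2, 269], 'y': [5, 4]}
{'x': [5, 2, 269], 'y': [5, 4], 'z': [3, 4]}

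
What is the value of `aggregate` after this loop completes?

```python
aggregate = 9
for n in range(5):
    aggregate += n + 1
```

Start at 9, add 1 to 5 = 24
`aggregate` takes the values: 9 → 10 → 12 → 15 → 19 → 24

Answer: 24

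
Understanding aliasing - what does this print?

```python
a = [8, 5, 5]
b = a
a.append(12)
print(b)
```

Key concept: basic list aliasing.
Step by step:
`a = [8, 5, 5]` → a = [8, 5, 5]
`b = a` → b = [8, 5, 5] (same object as a)
`a.append(12)` → a = [8, 5, 5, 12] (same object as b); b = [8, 5, 5, 12] (same object as a)
`print(b)` → prints [8, 5, 5, 12]

Answer: [8, 5, 5, 12]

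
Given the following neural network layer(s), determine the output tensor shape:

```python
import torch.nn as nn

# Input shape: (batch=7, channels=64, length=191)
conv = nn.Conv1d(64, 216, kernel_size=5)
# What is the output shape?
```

Input: (7, 64, 191) -> Output: (7, 216, 187)

Answer: (7, 216, 187)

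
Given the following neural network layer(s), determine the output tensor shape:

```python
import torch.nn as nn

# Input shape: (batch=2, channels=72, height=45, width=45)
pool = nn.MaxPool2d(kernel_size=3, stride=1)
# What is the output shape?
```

Input: (2, 72, 45, 45) -> Output: (2, 72, 43, 43)

Answer: (2, 72, 43, 43)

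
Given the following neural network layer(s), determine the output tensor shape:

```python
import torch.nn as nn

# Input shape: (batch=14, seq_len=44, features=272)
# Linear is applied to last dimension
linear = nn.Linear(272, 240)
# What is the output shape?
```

Input: (14, 44, 272) -> Output: (14, 44, 240)

Answer: (14, 44, 240)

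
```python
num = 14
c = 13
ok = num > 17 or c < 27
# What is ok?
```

Trace:
`num = 14` → num = 14
`c = 13` → c = 13
`ok = num > 17 or c < 27` → ok = True
So ok = True

Answer: True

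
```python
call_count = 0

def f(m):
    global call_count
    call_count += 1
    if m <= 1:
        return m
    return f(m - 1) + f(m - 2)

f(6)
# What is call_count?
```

Calls(m) = 1 + Calls(m-1) + Calls(m-2); Calls(0)=Calls(1)=1. For m=6 this gives 25.

Answer: 25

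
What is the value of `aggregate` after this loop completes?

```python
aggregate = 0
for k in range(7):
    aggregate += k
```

Sum of 0 to 6 = 21
`aggregate` takes the values: 0 → 1 → 3 → 6 → 10 → 15 → 21

Answer: 21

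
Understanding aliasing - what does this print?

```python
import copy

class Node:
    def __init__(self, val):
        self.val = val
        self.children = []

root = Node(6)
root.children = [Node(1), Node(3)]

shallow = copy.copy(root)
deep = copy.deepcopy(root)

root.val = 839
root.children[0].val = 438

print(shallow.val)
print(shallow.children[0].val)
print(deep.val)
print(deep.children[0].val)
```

Key concept: deep copy with custom objects.
Step by step:
`root = Node(6)` → root = Node(val=6, children=[])
`root.children = [Node(1), Node(3)]` → root = Node(val=6, children=[Node(val=1, children=[]), Node(val=3, children=[])])
`shallow = copy.copy(root)` → shallow = Node(val=6, children=[Node(val=1, children=[]), Node(val=3, children=[])])
`deep = copy.deepcopy(root)` → deep = Node(val=6, children=[Node(val=1, children=[]), Node(val=3, children=[])])
`root.val = 839` → root = Node(val=839, children=[Node(val=1, children=[]), Node(val=3, children=[])])
`root.children[0].val = 438` → root = Node(val=839, children=[Node(val=438, children=[]), Node(val=3, children=[])]); shallow = Node(val=6, children=[Node(val=438, children=[]), Node(val=3, children=[])])
`print(shallow.val)` → prints 6
`print(shallow.children[0].val)` → prints 438
`print(deep.val)` → prints 6
`print(deep.children[0].val)` → prints 1

Answer:
6
438
6
1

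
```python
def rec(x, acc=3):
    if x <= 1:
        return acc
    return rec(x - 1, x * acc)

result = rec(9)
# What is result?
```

Accumulator trace (n, acc): (9, 3) -> (8, 27) -> (7, 216) -> (6, 1512) -> (5, 9072) -> (4, 45360) -> (3, 181440) -> (2, 544320) -> (1, 1088640) -> return 1088640

Answer: 1088640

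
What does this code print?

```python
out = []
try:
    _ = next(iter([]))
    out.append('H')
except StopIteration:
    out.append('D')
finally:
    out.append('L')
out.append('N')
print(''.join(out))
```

Execution trace: 'D' (except StopIteration) → 'L' (finally) → 'N' (after the try/except). Output: DLN

Answer: DLN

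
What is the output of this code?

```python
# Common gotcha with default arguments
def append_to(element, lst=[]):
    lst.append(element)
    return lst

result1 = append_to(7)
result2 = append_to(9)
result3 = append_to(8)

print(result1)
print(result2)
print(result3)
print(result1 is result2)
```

Key concept: mutable default argument gotcha.
Step by step:
`result1 = append_to(7)` → result1 = [7]
`result2 = append_to(9)` → result1 = [7, 9] (same object as result2); result2 = [7, 9] (same object as result1)
`result3 = append_to(8)` → result1 = [7, 9, 8] (same object as result2, result3); result2 = [7, 9, 8] (same object as result1, result3); result3 = [7, 9, 8] (same object as result1, result2)
`print(result1)` → prints [7, 9, 8]
`print(result2)` → prints [7, 9, 8]
`print(result3)` → prints [7, 9, 8]
`print(result1 is result2)` → prints True

Answer:
[7, 9, 8]
[7, 9, 8]
[7, 9, 8]
True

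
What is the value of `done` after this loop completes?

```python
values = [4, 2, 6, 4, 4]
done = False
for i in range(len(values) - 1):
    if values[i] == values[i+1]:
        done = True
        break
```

Check consecutive duplicates in [4, 2, 6, 4, 4]
`done` takes the values: False → True

Answer: True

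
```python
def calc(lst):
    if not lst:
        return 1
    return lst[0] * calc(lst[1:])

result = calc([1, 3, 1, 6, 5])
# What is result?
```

Product over [1, 3, 1, 6, 5] = 1 * 3 * 1 * 6 * 5 = 90

Answer: 90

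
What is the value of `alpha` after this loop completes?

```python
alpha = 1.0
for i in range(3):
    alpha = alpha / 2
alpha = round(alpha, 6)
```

Halving LR 3 times: 1 / 2^3
`alpha` takes the values: 1.0 → 0.5 → 0.25 → 0.125

Answer: 0.125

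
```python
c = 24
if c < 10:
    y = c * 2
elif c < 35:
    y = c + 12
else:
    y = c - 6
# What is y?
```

Trace:
`c = 24` → c = 24
`if c < 10: ...` → c < 10 is False, c < 35 is True → y = 36
So y = 36

Answer: 36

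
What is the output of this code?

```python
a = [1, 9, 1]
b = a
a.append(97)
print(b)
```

Key concept: basic list aliasing.
Step by step:
`a = [1, 9, 1]` → a = [1, 9, 1]
`b = a` → b = [1, 9, 1] (same object as a)
`a.append(97)` → a = [1, 9, 1, 97] (same object as b); b = [1, 9, 1, 97] (same object as a)
`print(b)` → prints [1, 9, 1, 97]

Answer: [1, 9, 1, 97]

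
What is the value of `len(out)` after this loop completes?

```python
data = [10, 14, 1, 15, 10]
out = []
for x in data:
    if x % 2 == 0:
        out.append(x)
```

Count even numbers in [10, 14, 1, 15, 10]
`out` takes the values: [] → [10] → [10, 14] → [10, 14, 10]
So `len(out)` = 3

Answer: 3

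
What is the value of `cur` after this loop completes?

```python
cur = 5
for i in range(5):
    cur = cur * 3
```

Multiply by 3, 5 times: 5 * 3^5 = 1215
`cur` takes the values: 5 → 15 → 45 → 135 → 405 → 1215

Answer: 1215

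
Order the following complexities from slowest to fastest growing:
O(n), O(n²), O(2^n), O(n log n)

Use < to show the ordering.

Ordered by growth rate: O(n) < O(n log n) < O(n²) < O(2^n)

Answer: O(n) < O(n log n) < O(n²) < O(2^n)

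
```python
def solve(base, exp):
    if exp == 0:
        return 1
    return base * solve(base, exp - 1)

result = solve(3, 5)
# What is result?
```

solve(3, 5) = 3 * 3 * 3 * 3 * 3 = 243

Answer: 243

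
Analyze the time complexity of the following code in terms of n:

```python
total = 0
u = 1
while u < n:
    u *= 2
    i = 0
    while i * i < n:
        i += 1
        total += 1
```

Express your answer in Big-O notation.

Each loop level contributes: log n × √n. Multiplying the contributions gives O(√n log n).

Answer: O(√n log n)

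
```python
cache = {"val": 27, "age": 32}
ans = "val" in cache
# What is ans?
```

Trace:
`cache = {"val": 27, "age": 32}` → cache = {'val': 27, 'age': 32}
`ans = "val" in cache` → ans = True
So ans = True

Answer: True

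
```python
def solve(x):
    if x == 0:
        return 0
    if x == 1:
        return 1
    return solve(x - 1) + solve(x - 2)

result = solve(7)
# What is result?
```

Build up from base cases: solve(0)=0, solve(1)=1, solve(2)=1, solve(3)=2, solve(4)=3, solve(5)=5, solve(6)=8, ..., solve(7)=13

Answer: 13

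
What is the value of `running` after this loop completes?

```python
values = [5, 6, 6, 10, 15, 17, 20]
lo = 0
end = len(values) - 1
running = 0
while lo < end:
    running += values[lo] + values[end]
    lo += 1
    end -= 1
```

Sum of pairs from ends
`running` takes the values: 0 → 25 → 48 → 69

Answer: 69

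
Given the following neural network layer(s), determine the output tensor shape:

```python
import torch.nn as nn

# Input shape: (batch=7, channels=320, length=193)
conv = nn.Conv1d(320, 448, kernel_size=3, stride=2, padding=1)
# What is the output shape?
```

Input: (7, 320, 193) -> Output: (7, 448, 97)

Answer: (7, 448, 97)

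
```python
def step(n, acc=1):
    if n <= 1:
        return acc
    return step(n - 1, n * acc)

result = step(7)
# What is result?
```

Accumulator trace (n, acc): (7, 1) -> (6, 7) -> (5, 42) -> (4, 210) -> (3, 840) -> (2, 2520) -> (1, 5040) -> return 5040

Answer: 5040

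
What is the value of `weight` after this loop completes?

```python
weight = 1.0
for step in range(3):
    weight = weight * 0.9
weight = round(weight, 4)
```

Exponential decay: 1.0 * 0.9^3
`weight` takes the values: 1.0 → 0.9 → 0.81 → 0.729

Answer: 0.729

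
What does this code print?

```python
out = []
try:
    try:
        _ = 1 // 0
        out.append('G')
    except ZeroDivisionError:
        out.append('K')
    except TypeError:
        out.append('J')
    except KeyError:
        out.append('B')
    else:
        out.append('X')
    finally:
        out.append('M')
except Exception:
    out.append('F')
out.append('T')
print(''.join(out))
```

Execution trace: 'K' (inner except ZeroDivisionError) → 'M' (inner finally) → 'T' (after the try/except). Output: KMT

Answer: KMT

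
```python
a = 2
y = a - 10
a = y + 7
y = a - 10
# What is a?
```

Trace:
`a = 2` → a = 2
`y = a - 10` → y = -8
`a = y + 7` → a = -1
`y = a - 10` → y = -11
So a = -1

Answer: -1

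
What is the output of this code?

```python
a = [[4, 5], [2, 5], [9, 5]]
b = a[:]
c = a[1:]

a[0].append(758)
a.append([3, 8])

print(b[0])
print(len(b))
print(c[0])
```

Key concept: slice with nested mutation.
Step by step:
`a = [[4, 5], [2, 5], [9, 5]]` → a = [[4, 5], [2, 5], [9, 5]]
`b = a[:]` → b = [[4, 5], [2, 5], [9, 5]]
`c = a[1:]` → c = [[2, 5], [9, 5]]
`a[0].append(758)` → a = [[4, 5, 758], [2, 5], [9, 5]]; b = [[4, 5, 758], [2, 5], [9, 5]]
`a.append([3, 8])` → a = [[4, 5, 758], [2, 5], [9, 5], [3, 8]]
`print(b[0])` → prints [4, 5, 758]
`print(len(b))` → prints 3
`print(c[0])` → prints [2, 5]

Answer:
[4, 5, 758]
3
[2, 5]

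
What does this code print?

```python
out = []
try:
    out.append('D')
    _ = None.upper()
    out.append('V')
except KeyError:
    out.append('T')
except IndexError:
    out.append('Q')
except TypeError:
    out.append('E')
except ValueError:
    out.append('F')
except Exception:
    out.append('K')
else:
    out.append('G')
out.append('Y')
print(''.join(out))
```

Execution trace: 'D' (try body) → 'K' (except Exception) → 'Y' (after the try/except). Output: DKY

Answer: DKY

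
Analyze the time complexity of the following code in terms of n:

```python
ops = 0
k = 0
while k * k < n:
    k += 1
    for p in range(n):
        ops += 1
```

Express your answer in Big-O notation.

Each loop level contributes: √n × n. Multiplying the contributions gives O(n√n).

Answer: O(n√n)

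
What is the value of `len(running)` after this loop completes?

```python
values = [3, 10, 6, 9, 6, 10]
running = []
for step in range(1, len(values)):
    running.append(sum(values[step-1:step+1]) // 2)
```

Number of 2-element averages
`running` takes the values: [] → [6] → [6, 8] → [6, 8, 7] → [6, 8, 7, 7] → [6, 8, 7, 7, 8]
So `len(running)` = 5

Answer: 5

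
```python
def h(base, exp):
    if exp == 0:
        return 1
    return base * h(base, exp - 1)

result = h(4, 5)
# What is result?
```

h(4, 5) = 4 * 4 * 4 * 4 * 4 = 1024

Answer: 1024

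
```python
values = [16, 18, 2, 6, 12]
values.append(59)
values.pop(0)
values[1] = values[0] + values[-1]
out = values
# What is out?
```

Trace:
`values = [16, 18, 2, 6, 12]` → values = [16, 18, 2, 6, 12]
`values.append(59)` → values = [16, 18, 2, 6, 12, 59]
`values.pop(0)` → values = [18, 2, 6, 12, 59]
`values[1] = values[0] + values[-1]` → values = [18, 77, 6, 12, 59]
`out = values` → out = [18, 77, 6, 12, 59]
So out = [18, 77, 6, 12, 59]

Answer: [18, 77, 6, 12, 59]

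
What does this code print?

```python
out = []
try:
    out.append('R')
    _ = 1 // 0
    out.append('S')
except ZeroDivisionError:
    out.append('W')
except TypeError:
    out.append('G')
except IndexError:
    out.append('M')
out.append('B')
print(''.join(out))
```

Execution trace: 'R' (try body) → 'W' (except ZeroDivisionError) → 'B' (after the try/except). Output: RWB

Answer: RWB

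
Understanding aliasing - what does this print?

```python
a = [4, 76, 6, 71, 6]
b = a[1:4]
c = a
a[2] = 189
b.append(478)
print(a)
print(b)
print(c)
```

Key concept: slice vs alias.
Step by step:
`a = [4, 76, 6, 71, 6]` → a = [4, 76, 6, 71, 6]
`b = a[1:4]` → b = [76, 6, 71]
`c = a` → c = [4, 76, 6, 71, 6] (same object as a)
`a[2] = 189` → a = [4, 76, 189, 71, 6] (same object as c); c = [4, 76, 189, 71, 6] (same object as a)
`b.append(478)` → b = [76, 6, 71, 478]
`print(a)` → prints [4, 76, 189, 71, 6]
`print(b)` → prints [76, 6, 71, 478]
`print(c)` → prints [4, 76, 189, 71, 6]

Answer:
[4, 76, 189, 71, 6]
[76, 6, 71, 478]
[4, 76, 189, 71, 6]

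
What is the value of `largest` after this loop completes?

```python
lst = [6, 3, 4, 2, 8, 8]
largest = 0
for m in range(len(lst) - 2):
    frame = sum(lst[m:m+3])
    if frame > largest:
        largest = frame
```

Max sum of 3-element window in [6, 3, 4, 2, 8, 8]
`largest` takes the values: 0 → 13 → 14 → 18

Answer: 18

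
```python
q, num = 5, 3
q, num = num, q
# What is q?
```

Trace:
`q, num = 5, 3` → q = 5; num = 3
`q, num = num, q` → q = 3; num = 5
So q = 3

Answer: 3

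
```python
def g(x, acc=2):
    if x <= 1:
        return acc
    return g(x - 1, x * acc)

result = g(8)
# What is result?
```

Accumulator trace (n, acc): (8, 2) -> (7, 16) -> (6, 112) -> (5, 672) -> (4, 3360) -> (3, 13440) -> (2, 40320) -> (1, 80640) -> return 80640

Answer: 80640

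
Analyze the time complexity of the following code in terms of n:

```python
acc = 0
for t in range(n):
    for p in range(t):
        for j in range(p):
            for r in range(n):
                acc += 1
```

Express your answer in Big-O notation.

Each loop level contributes: n × n × n × n. Multiplying the contributions gives O(n^4).

Answer: O(n^4)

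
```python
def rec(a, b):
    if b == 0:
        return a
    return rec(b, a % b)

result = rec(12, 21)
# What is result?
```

rec(12, 21) -> rec(21, 12) -> rec(12, 9) -> rec(9, 3) -> rec(3, 0) -> 3

Answer: 3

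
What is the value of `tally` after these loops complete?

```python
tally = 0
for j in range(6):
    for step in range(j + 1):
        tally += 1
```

Triangle: 1 + 2 + ... + 6
`tally` takes the values: 0 → 1 → 2 → 3 → 4 → 5 → 6 → 7 → 8 → 9 → 10 → 11 → 12 → 13 → 14 → 15 → 16 → 17 → 18 → 19 → 20 → 21

Answer: 21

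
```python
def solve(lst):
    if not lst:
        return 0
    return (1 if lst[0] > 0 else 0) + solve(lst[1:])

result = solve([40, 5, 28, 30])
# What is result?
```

Count of positive elements in [40, 5, 28, 30] = 4

Answer: 4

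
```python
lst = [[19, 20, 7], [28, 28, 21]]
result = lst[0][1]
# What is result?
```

Trace:
`lst = [[19, 20, 7], [28, 28, 21]]` → lst = [[19, 20, 7], [28, 28, 21]]
`result = lst[0][1]` → result = 20
So result = 20

Answer: 20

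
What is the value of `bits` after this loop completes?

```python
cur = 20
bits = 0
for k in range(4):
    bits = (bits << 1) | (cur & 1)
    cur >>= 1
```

Reverse lowest 4 bits of 20
`bits` takes the values: 0 → 1 → 2

Answer: 2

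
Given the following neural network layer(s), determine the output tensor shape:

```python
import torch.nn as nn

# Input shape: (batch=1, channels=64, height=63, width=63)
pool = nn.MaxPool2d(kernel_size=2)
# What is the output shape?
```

Input: (1, 64, 63, 63) -> Output: (1, 64, 31, 31)

Answer: (1, 64, 31, 31)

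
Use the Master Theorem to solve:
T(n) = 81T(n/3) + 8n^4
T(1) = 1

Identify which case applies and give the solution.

a=81, b=3, f(n)=8n^4. log_3(81) = 4. Since c=4 = 4, Case 2 applies: T(n) = Θ(n^log_b(a) · log n) = O(n^4 log n).

Answer: O(n^4 log n) - Case 2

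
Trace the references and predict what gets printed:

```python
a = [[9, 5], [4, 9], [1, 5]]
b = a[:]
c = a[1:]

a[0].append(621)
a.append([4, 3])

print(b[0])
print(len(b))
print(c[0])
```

Key concept: slice with nested mutation.
Step by step:
`a = [[9, 5], [4, 9], [1, 5]]` → a = [[9, 5], [4, 9], [1, 5]]
`b = a[:]` → b = [[9, 5], [4, 9], [1, 5]]
`c = a[1:]` → c = [[4, 9], [1, 5]]
`a[0].append(621)` → a = [[9, 5, 621], [4, 9], [1, 5]]; b = [[9, 5, 621], [4, 9], [1, 5]]
`a.append([4, 3])` → a = [[9, 5, 621], [4, 9], [1, 5], [4, 3]]
`print(b[0])` → prints [9, 5, 621]
`print(len(b))` → prints 3
`print(c[0])` → prints [4, 9]

Answer:
[9, 5, 621]
3
[4, 9]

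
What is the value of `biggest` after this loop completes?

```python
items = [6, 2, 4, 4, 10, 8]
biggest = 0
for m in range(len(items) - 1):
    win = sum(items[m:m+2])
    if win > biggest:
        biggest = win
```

Max sum of 2-element window in [6, 2, 4, 4, 10, 8]
`biggest` takes the values: 0 → 8 → 14 → 18

Answer: 18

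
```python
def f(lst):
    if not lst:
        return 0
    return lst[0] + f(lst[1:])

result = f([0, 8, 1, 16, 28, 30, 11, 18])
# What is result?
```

0 + 8 + 1 + 16 + 28 + 30 + 11 + 18 + 0 = 112

Answer: 112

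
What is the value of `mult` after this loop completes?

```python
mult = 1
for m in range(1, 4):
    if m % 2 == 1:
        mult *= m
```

Product of odd numbers 1 to 3
`mult` takes the values: 1 → 3

Answer: 3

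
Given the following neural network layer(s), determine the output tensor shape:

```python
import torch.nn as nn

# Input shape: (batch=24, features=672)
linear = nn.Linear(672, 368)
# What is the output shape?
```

Input: (24, 672) -> Output: (24, 368)

Answer: (24, 368)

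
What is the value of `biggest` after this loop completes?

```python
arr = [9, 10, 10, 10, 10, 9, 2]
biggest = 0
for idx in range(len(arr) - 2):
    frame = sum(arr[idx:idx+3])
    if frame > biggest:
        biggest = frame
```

Max sum of 3-element window in [9, 10, 10, 10, 10, 9, 2]
`biggest` takes the values: 0 → 29 → 30

Answer: 30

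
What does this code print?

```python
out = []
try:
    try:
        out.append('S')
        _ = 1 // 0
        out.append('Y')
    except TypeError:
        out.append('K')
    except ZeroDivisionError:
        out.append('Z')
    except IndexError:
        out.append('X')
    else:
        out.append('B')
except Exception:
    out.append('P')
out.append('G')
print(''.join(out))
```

Execution trace: 'S' (inner try body) → 'Z' (inner except ZeroDivisionError) → 'G' (after the try/except). Output: SZG

Answer: SZG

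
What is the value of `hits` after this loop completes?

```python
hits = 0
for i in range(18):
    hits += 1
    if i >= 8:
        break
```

Loop breaks when i reaches 8, hits is 9
`hits` takes the values: 0 → 1 → 2 → 3 → 4 → 5 → 6 → 7 → 8 → 9

Answer: 9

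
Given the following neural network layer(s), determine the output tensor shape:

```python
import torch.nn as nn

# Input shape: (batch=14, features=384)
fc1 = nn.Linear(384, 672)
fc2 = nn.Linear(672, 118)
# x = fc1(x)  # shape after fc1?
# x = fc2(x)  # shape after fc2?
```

Input: (14, 384) -> after fc1: (14, 672) -> Output: (14, 118)

Answer: (14, 118)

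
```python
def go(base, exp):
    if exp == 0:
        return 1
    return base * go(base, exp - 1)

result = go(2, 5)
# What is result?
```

go(2, 5) = 2 * 2 * 2 * 2 * 2 = 32

Answer: 32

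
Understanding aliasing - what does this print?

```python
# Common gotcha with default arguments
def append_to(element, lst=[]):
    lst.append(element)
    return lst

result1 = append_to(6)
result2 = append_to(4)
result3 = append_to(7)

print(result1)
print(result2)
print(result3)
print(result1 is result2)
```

Key concept: mutable default argument gotcha.
Step by step:
`result1 = append_to(6)` → result1 = [6]
`result2 = append_to(4)` → result1 = [6, 4] (same object as result2); result2 = [6, 4] (same object as result1)
`result3 = append_to(7)` → result1 = [6, 4, 7] (same object as result2, result3); result2 = [6, 4, 7] (same object as result1, result3); result3 = [6, 4, 7] (same object as result1, result2)
`print(result1)` → prints [6, 4, 7]
`print(result2)` → prints [6, 4, 7]
`print(result3)` → prints [6, 4, 7]
`print(result1 is result2)` → prints True

Answer:
[6, 4, 7]
[6, 4, 7]
[6, 4, 7]
True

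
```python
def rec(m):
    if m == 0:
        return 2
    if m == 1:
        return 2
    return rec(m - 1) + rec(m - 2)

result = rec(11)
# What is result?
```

Build up from base cases: rec(0)=2, rec(1)=2, rec(2)=4, rec(3)=6, rec(4)=10, rec(5)=16, rec(6)=26, ..., rec(11)=288

Answer: 288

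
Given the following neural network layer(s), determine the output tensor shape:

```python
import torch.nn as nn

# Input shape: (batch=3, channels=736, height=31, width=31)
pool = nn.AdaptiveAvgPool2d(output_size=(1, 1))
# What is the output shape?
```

Input: (3, 736, 31, 31) -> Output: (3, 736, 1, 1)

Answer: (3, 736, 1, 1)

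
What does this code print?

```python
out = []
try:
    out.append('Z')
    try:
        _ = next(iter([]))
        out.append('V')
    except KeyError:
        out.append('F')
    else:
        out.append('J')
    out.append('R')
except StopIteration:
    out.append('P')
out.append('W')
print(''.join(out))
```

Execution trace: 'Z' (try body) → 'P' (except StopIteration) → 'W' (after the try/except). Output: ZPW

Answer: ZPW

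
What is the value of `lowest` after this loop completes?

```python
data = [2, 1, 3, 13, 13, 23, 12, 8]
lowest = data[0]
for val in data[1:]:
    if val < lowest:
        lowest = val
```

Minimum of [2, 1, 3, 13, 13, 23, 12, 8]
`lowest` takes the values: 2 → 1

Answer: 1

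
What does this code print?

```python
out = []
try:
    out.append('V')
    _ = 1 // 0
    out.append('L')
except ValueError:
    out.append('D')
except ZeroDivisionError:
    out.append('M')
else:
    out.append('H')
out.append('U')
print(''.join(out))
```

Execution trace: 'V' (try body) → 'M' (except ZeroDivisionError) → 'U' (after the try/except). Output: VMU

Answer: VMU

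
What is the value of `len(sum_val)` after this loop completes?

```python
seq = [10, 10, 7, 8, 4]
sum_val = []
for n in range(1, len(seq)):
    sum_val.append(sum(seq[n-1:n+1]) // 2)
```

Number of 2-element averages
`sum_val` takes the values: [] → [10] → [10, 8] → [10, 8, 7] → [10, 8, 7, 6]
So `len(sum_val)` = 4

Answer: 4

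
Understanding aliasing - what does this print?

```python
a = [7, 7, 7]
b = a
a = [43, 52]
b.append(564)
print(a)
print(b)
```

Key concept: rebinding vs mutation: a is rebound to a new list, b still points at the original.
Step by step:
`a = [7, 7, 7]` → a = [7, 7, 7]
`b = a` → b = [7, 7, 7] (same object as a)
`a = [43, 52]` → a = [43, 52]
`b.append(564)` → b = [7, 7, 7, 564]
`print(a)` → prints [43, 52]
`print(b)` → prints [7, 7, 7, 564]

Answer:
[43, 52]
[7, 7, 7, 564]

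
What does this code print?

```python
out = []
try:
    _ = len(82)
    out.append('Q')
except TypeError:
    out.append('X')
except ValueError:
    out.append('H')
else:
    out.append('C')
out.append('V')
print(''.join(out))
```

Execution trace: 'X' (except TypeError) → 'V' (after the try/except). Output: XV

Answer: XV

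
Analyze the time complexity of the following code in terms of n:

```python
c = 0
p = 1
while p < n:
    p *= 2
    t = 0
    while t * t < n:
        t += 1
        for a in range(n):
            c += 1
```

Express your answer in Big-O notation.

Each loop level contributes: log n × √n × n. Multiplying the contributions gives O(n√n log n).

Answer: O(n√n log n)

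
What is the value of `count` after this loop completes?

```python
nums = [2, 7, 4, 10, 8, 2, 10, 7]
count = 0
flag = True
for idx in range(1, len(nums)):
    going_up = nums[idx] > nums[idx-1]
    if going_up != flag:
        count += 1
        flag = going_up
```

Count direction changes in [2, 7, 4, 10, 8, 2, 10, 7]
`count` takes the values: 0 → 1 → 2 → 3 → 4 → 5

Answer: 5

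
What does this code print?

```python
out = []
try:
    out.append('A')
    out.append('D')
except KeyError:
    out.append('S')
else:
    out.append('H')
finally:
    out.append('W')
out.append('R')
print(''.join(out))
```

Execution trace: 'A' (try body) → 'D' (try body, no exception) → 'H' (else) → 'W' (finally) → 'R' (after the try/except). Output: ADHWR

Answer: ADHWR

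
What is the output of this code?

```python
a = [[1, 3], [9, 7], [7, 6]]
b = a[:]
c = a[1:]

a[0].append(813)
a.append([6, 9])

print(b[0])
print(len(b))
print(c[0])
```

Key concept: slice with nested mutation.
Step by step:
`a = [[1, 3], [9, 7], [7, 6]]` → a = [[1, 3], [9, 7], [7, 6]]
`b = a[:]` → b = [[1, 3], [9, 7], [7, 6]]
`c = a[1:]` → c = [[9, 7], [7, 6]]
`a[0].append(813)` → a = [[1, 3, 813], [9, 7], [7, 6]]; b = [[1, 3, 813], [9, 7], [7, 6]]
`a.append([6, 9])` → a = [[1, 3, 813], [9, 7], [7, 6], [6, 9]]
`print(b[0])` → prints [1, 3, 813]
`print(len(b))` → prints 3
`print(c[0])` → prints [9, 7]

Answer:
[1, 3, 813]
3
[9, 7]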